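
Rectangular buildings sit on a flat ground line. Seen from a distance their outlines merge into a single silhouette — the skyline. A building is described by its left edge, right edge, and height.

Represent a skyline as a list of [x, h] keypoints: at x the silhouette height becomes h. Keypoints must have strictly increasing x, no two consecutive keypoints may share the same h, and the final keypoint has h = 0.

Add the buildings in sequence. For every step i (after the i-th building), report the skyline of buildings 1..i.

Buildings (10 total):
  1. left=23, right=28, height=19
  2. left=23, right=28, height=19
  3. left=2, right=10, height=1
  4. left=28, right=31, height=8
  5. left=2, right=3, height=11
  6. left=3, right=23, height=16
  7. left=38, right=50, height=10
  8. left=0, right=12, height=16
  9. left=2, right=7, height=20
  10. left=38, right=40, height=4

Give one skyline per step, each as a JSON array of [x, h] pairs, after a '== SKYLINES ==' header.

== SKYLINES ==
[[23,19],[28,0]]
[[23,19],[28,0]]
[[2,1],[10,0],[23,19],[28,0]]
[[2,1],[10,0],[23,19],[28,8],[31,0]]
[[2,11],[3,1],[10,0],[23,19],[28,8],[31,0]]
[[2,11],[3,16],[23,19],[28,8],[31,0]]
[[2,11],[3,16],[23,19],[28,8],[31,0],[38,10],[50,0]]
[[0,16],[23,19],[28,8],[31,0],[38,10],[50,0]]
[[0,16],[2,20],[7,16],[23,19],[28,8],[31,0],[38,10],[50,0]]
[[0,16],[2,20],[7,16],[23,19],[28,8],[31,0],[38,10],[50,0]]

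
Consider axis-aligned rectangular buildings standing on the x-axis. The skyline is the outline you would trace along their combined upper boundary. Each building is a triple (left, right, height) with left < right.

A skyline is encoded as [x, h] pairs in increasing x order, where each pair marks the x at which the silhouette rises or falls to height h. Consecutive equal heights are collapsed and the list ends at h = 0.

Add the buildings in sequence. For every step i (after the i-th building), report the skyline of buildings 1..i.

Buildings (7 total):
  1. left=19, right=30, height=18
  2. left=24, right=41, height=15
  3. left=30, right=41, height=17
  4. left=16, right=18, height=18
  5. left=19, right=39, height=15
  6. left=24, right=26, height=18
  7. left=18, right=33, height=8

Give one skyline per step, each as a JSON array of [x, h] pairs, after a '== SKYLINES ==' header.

== SKYLINES ==
[[19,18],[30,0]]
[[19,18],[30,15],[41,0]]
[[19,18],[30,17],[41,0]]
[[16,18],[18,0],[19,18],[30,17],[41,0]]
[[16,18],[18,0],[19,18],[30,17],[41,0]]
[[16,18],[18,0],[19,18],[30,17],[41,0]]
[[16,18],[18,8],[19,18],[30,17],[41,0]]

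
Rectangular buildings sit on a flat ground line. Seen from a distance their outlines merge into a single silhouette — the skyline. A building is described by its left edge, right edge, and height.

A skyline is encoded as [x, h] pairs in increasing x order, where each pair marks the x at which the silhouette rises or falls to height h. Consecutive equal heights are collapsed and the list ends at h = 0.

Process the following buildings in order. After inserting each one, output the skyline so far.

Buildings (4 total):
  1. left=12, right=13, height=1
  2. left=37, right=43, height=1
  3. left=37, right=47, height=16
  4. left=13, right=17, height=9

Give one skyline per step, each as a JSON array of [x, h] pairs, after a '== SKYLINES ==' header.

== SKYLINES ==
[[12,1],[13,0]]
[[12,1],[13,0],[37,1],[43,0]]
[[12,1],[13,0],[37,16],[47,0]]
[[12,1],[13,9],[17,0],[37,16],[47,0]]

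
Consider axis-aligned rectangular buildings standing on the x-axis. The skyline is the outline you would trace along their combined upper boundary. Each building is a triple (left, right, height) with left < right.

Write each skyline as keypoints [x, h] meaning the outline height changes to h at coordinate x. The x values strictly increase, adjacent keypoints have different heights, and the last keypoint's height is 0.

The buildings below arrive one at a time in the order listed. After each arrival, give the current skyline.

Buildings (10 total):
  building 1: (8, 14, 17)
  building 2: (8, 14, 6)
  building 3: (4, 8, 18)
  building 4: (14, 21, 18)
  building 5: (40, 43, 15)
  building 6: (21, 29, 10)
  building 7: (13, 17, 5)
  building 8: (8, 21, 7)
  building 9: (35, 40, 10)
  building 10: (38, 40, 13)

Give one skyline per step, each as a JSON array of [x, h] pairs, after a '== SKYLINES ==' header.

== SKYLINES ==
[[8,17],[14,0]]
[[8,17],[14,0]]
[[4,18],[8,17],[14,0]]
[[4,18],[8,17],[14,18],[21,0]]
[[4,18],[8,17],[14,18],[21,0],[40,15],[43,0]]
[[4,18],[8,17],[14,18],[21,10],[29,0],[40,15],[43,0]]
[[4,18],[8,17],[14,18],[21,10],[29,0],[40,15],[43,0]]
[[4,18],[8,17],[14,18],[21,10],[29,0],[40,15],[43,0]]
[[4,18],[8,17],[14,18],[21,10],[29,0],[35,10],[40,15],[43,0]]
[[4,18],[8,17],[14,18],[21,10],[29,0],[35,10],[38,13],[40,15],[43,0]]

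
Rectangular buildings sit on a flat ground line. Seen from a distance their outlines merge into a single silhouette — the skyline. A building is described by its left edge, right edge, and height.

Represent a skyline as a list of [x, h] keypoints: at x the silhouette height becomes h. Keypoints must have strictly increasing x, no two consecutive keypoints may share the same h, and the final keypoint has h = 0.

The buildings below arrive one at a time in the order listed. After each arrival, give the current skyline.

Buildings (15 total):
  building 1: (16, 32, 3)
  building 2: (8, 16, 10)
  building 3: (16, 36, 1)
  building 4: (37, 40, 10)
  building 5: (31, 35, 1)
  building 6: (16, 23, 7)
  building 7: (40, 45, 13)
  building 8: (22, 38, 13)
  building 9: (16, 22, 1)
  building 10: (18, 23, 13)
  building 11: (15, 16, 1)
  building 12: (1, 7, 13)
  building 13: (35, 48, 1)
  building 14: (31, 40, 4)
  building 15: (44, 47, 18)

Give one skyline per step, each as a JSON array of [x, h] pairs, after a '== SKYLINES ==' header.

== SKYLINES ==
[[16,3],[32,0]]
[[8,10],[16,3],[32,0]]
[[8,10],[16,3],[32,1],[36,0]]
[[8,10],[16,3],[32,1],[36,0],[37,10],[40,0]]
[[8,10],[16,3],[32,1],[36,0],[37,10],[40,0]]
[[8,10],[16,7],[23,3],[32,1],[36,0],[37,10],[40,0]]
[[8,10],[16,7],[23,3],[32,1],[36,0],[37,10],[40,13],[45,0]]
[[8,10],[16,7],[22,13],[38,10],[40,13],[45,0]]
[[8,10],[16,7],[22,13],[38,10],[40,13],[45,0]]
[[8,10],[16,7],[18,13],[38,10],[40,13],[45,0]]
[[8,10],[16,7],[18,13],[38,10],[40,13],[45,0]]
[[1,13],[7,0],[8,10],[16,7],[18,13],[38,10],[40,13],[45,0]]
[[1,13],[7,0],[8,10],[16,7],[18,13],[38,10],[40,13],[45,1],[48,0]]
[[1,13],[7,0],[8,10],[16,7],[18,13],[38,10],[40,13],[45,1],[48,0]]
[[1,13],[7,0],[8,10],[16,7],[18,13],[38,10],[40,13],[44,18],[47,1],[48,0]]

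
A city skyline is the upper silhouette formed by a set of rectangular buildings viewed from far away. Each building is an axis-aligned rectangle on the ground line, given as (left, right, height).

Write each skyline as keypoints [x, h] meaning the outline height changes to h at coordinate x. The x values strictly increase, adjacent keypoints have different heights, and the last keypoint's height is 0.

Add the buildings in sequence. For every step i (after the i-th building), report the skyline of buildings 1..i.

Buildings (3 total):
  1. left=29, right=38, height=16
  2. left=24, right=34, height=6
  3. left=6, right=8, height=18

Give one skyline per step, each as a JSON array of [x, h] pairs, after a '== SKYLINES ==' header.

== SKYLINES ==
[[29,16],[38,0]]
[[24,6],[29,16],[38,0]]
[[6,18],[8,0],[24,6],[29,16],[38,0]]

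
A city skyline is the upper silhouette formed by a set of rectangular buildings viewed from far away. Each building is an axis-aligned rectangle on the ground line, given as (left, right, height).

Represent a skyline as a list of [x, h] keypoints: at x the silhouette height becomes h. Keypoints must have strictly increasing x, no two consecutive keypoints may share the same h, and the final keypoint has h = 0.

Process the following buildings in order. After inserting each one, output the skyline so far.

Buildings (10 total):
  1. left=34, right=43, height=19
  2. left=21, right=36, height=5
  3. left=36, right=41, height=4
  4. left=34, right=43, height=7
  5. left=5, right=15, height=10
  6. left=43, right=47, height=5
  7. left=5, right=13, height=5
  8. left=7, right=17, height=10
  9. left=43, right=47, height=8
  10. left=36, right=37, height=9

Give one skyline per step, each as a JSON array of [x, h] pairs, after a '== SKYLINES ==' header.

== SKYLINES ==
[[34,19],[43,0]]
[[21,5],[34,19],[43,0]]
[[21,5],[34,19],[43,0]]
[[21,5],[34,19],[43,0]]
[[5,10],[15,0],[21,5],[34,19],[43,0]]
[[5,10],[15,0],[21,5],[34,19],[43,5],[47,0]]
[[5,10],[15,0],[21,5],[34,19],[43,5],[47,0]]
[[5,10],[17,0],[21,5],[34,19],[43,5],[47,0]]
[[5,10],[17,0],[21,5],[34,19],[43,8],[47,0]]
[[5,10],[17,0],[21,5],[34,19],[43,8],[47,0]]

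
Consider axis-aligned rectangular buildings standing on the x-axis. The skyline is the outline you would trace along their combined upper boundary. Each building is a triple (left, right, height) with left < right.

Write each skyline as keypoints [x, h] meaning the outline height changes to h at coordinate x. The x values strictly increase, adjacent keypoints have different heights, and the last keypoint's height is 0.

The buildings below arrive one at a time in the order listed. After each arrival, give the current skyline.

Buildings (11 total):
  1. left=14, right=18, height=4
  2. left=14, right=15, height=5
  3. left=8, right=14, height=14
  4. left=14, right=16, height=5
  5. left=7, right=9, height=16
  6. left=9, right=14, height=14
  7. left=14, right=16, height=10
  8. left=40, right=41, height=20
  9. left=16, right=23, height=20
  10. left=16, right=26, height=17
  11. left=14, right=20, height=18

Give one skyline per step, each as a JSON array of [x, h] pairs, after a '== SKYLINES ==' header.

== SKYLINES ==
[[14,4],[18,0]]
[[14,5],[15,4],[18,0]]
[[8,14],[14,5],[15,4],[18,0]]
[[8,14],[14,5],[16,4],[18,0]]
[[7,16],[9,14],[14,5],[16,4],[18,0]]
[[7,16],[9,14],[14,5],[16,4],[18,0]]
[[7,16],[9,14],[14,10],[16,4],[18,0]]
[[7,16],[9,14],[14,10],[16,4],[18,0],[40,20],[41,0]]
[[7,16],[9,14],[14,10],[16,20],[23,0],[40,20],[41,0]]
[[7,16],[9,14],[14,10],[16,20],[23,17],[26,0],[40,20],[41,0]]
[[7,16],[9,14],[14,18],[16,20],[23,17],[26,0],[40,20],[41,0]]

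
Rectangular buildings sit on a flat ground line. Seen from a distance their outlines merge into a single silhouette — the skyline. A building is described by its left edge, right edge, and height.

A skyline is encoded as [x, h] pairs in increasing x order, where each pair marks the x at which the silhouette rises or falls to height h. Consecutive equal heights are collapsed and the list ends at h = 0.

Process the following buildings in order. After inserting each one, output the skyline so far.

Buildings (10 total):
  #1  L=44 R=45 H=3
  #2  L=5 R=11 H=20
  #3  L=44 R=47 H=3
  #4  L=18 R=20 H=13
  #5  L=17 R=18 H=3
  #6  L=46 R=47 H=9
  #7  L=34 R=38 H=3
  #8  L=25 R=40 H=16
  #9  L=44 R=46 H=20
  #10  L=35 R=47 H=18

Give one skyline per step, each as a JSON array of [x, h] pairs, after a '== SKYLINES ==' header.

== SKYLINES ==
[[44,3],[45,0]]
[[5,20],[11,0],[44,3],[45,0]]
[[5,20],[11,0],[44,3],[47,0]]
[[5,20],[11,0],[18,13],[20,0],[44,3],[47,0]]
[[5,20],[11,0],[17,3],[18,13],[20,0],[44,3],[47,0]]
[[5,20],[11,0],[17,3],[18,13],[20,0],[44,3],[46,9],[47,0]]
[[5,20],[11,0],[17,3],[18,13],[20,0],[34,3],[38,0],[44,3],[46,9],[47,0]]
[[5,20],[11,0],[17,3],[18,13],[20,0],[25,16],[40,0],[44,3],[46,9],[47,0]]
[[5,20],[11,0],[17,3],[18,13],[20,0],[25,16],[40,0],[44,20],[46,9],[47,0]]
[[5,20],[11,0],[17,3],[18,13],[20,0],[25,16],[35,18],[44,20],[46,18],[47,0]]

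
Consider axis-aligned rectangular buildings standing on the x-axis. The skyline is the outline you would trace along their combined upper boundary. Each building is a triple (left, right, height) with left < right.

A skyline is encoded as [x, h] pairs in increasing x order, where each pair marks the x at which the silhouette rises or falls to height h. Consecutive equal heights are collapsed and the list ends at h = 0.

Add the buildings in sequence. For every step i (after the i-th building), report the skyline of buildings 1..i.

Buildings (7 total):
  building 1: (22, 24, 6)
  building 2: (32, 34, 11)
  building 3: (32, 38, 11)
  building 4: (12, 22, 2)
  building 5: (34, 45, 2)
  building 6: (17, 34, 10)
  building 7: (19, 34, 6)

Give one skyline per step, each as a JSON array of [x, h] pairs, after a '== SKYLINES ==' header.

== SKYLINES ==
[[22,6],[24,0]]
[[22,6],[24,0],[32,11],[34,0]]
[[22,6],[24,0],[32,11],[38,0]]
[[12,2],[22,6],[24,0],[32,11],[38,0]]
[[12,2],[22,6],[24,0],[32,11],[38,2],[45,0]]
[[12,2],[17,10],[32,11],[38,2],[45,0]]
[[12,2],[17,10],[32,11],[38,2],[45,0]]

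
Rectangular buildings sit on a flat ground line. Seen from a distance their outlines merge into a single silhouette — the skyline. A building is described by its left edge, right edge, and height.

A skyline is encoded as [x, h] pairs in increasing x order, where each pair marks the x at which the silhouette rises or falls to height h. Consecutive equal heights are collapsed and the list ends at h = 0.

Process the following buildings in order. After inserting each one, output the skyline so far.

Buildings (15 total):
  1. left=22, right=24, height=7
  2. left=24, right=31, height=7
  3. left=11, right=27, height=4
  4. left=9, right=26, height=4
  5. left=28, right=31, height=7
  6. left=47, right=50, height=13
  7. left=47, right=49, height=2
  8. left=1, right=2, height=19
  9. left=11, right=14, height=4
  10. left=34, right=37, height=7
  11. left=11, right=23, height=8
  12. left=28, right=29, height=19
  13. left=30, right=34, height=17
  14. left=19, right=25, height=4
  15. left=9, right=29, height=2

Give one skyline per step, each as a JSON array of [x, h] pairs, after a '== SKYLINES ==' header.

== SKYLINES ==
[[22,7],[24,0]]
[[22,7],[31,0]]
[[11,4],[22,7],[31,0]]
[[9,4],[22,7],[31,0]]
[[9,4],[22,7],[31,0]]
[[9,4],[22,7],[31,0],[47,13],[50,0]]
[[9,4],[22,7],[31,0],[47,13],[50,0]]
[[1,19],[2,0],[9,4],[22,7],[31,0],[47,13],[50,0]]
[[1,19],[2,0],[9,4],[22,7],[31,0],[47,13],[50,0]]
[[1,19],[2,0],[9,4],[22,7],[31,0],[34,7],[37,0],[47,13],[50,0]]
[[1,19],[2,0],[9,4],[11,8],[23,7],[31,0],[34,7],[37,0],[47,13],[50,0]]
[[1,19],[2,0],[9,4],[11,8],[23,7],[28,19],[29,7],[31,0],[34,7],[37,0],[47,13],[50,0]]
[[1,19],[2,0],[9,4],[11,8],[23,7],[28,19],[29,7],[30,17],[34,7],[37,0],[47,13],[50,0]]
[[1,19],[2,0],[9,4],[11,8],[23,7],[28,19],[29,7],[30,17],[34,7],[37,0],[47,13],[50,0]]
[[1,19],[2,0],[9,4],[11,8],[23,7],[28,19],[29,7],[30,17],[34,7],[37,0],[47,13],[50,0]]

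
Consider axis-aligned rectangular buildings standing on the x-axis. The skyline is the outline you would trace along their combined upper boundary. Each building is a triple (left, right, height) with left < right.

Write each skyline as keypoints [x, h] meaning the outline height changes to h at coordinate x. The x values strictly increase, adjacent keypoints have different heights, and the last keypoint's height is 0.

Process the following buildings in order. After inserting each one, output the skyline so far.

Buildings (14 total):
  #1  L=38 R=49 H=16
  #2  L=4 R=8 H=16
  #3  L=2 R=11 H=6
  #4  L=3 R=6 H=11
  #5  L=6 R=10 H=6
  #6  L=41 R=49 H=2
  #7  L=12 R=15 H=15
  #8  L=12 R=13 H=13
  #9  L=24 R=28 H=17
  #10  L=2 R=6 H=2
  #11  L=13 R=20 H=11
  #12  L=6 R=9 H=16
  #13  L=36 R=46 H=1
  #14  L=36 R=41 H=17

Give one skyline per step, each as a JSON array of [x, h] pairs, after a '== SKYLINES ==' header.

== SKYLINES ==
[[38,16],[49,0]]
[[4,16],[8,0],[38,16],[49,0]]
[[2,6],[4,16],[8,6],[11,0],[38,16],[49,0]]
[[2,6],[3,11],[4,16],[8,6],[11,0],[38,16],[49,0]]
[[2,6],[3,11],[4,16],[8,6],[11,0],[38,16],[49,0]]
[[2,6],[3,11],[4,16],[8,6],[11,0],[38,16],[49,0]]
[[2,6],[3,11],[4,16],[8,6],[11,0],[12,15],[15,0],[38,16],[49,0]]
[[2,6],[3,11],[4,16],[8,6],[11,0],[12,15],[15,0],[38,16],[49,0]]
[[2,6],[3,11],[4,16],[8,6],[11,0],[12,15],[15,0],[24,17],[28,0],[38,16],[49,0]]
[[2,6],[3,11],[4,16],[8,6],[11,0],[12,15],[15,0],[24,17],[28,0],[38,16],[49,0]]
[[2,6],[3,11],[4,16],[8,6],[11,0],[12,15],[15,11],[20,0],[24,17],[28,0],[38,16],[49,0]]
[[2,6],[3,11],[4,16],[9,6],[11,0],[12,15],[15,11],[20,0],[24,17],[28,0],[38,16],[49,0]]
[[2,6],[3,11],[4,16],[9,6],[11,0],[12,15],[15,11],[20,0],[24,17],[28,0],[36,1],[38,16],[49,0]]
[[2,6],[3,11],[4,16],[9,6],[11,0],[12,15],[15,11],[20,0],[24,17],[28,0],[36,17],[41,16],[49,0]]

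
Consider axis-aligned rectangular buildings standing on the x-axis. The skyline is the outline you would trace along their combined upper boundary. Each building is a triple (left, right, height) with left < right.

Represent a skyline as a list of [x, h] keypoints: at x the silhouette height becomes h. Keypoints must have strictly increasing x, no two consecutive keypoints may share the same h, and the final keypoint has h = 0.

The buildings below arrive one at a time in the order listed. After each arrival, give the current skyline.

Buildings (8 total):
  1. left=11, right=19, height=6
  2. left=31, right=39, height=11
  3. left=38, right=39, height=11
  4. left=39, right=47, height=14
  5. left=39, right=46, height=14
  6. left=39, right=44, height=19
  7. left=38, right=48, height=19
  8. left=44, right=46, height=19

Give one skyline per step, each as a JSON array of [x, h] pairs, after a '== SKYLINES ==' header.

== SKYLINES ==
[[11,6],[19,0]]
[[11,6],[19,0],[31,11],[39,0]]
[[11,6],[19,0],[31,11],[39,0]]
[[11,6],[19,0],[31,11],[39,14],[47,0]]
[[11,6],[19,0],[31,11],[39,14],[47,0]]
[[11,6],[19,0],[31,11],[39,19],[44,14],[47,0]]
[[11,6],[19,0],[31,11],[38,19],[48,0]]
[[11,6],[19,0],[31,11],[38,19],[48,0]]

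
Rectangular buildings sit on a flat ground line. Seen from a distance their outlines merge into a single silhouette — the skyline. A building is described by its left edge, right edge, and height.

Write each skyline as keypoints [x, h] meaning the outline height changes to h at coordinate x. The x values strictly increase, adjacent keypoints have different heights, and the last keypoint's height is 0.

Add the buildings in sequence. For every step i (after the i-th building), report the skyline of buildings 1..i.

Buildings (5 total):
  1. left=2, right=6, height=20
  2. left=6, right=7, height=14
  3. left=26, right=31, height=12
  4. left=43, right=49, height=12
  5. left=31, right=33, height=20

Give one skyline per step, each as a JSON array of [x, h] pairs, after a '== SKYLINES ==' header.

== SKYLINES ==
[[2,20],[6,0]]
[[2,20],[6,14],[7,0]]
[[2,20],[6,14],[7,0],[26,12],[31,0]]
[[2,20],[6,14],[7,0],[26,12],[31,0],[43,12],[49,0]]
[[2,20],[6,14],[7,0],[26,12],[31,20],[33,0],[43,12],[49,0]]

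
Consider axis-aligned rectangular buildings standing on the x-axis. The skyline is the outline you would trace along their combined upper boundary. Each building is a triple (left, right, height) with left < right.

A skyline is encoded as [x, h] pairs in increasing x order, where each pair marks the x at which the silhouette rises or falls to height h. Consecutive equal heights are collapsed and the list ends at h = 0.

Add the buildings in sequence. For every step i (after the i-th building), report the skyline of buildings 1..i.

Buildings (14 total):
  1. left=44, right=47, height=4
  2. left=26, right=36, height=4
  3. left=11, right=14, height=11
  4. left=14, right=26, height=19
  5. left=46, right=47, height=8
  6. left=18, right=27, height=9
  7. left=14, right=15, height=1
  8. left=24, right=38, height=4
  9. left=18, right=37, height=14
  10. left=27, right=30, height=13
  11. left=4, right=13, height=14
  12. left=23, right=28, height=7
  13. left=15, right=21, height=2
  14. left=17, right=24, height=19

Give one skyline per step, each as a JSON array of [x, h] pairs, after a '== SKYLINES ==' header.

== SKYLINES ==
[[44,4],[47,0]]
[[26,4],[36,0],[44,4],[47,0]]
[[11,11],[14,0],[26,4],[36,0],[44,4],[47,0]]
[[11,11],[14,19],[26,4],[36,0],[44,4],[47,0]]
[[11,11],[14,19],[26,4],[36,0],[44,4],[46,8],[47,0]]
[[11,11],[14,19],[26,9],[27,4],[36,0],[44,4],[46,8],[47,0]]
[[11,11],[14,19],[26,9],[27,4],[36,0],[44,4],[46,8],[47,0]]
[[11,11],[14,19],[26,9],[27,4],[38,0],[44,4],[46,8],[47,0]]
[[11,11],[14,19],[26,14],[37,4],[38,0],[44,4],[46,8],[47,0]]
[[11,11],[14,19],[26,14],[37,4],[38,0],[44,4],[46,8],[47,0]]
[[4,14],[13,11],[14,19],[26,14],[37,4],[38,0],[44,4],[46,8],[47,0]]
[[4,14],[13,11],[14,19],[26,14],[37,4],[38,0],[44,4],[46,8],[47,0]]
[[4,14],[13,11],[14,19],[26,14],[37,4],[38,0],[44,4],[46,8],[47,0]]
[[4,14],[13,11],[14,19],[26,14],[37,4],[38,0],[44,4],[46,8],[47,0]]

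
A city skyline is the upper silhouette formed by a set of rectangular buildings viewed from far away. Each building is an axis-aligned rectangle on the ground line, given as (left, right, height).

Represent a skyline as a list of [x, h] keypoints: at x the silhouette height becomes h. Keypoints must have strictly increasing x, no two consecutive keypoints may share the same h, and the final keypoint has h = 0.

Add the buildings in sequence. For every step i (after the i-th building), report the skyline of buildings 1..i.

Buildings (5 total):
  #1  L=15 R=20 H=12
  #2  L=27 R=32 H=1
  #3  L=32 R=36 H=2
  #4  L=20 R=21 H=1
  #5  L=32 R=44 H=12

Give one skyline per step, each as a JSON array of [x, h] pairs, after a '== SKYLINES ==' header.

== SKYLINES ==
[[15,12],[20,0]]
[[15,12],[20,0],[27,1],[32,0]]
[[15,12],[20,0],[27,1],[32,2],[36,0]]
[[15,12],[20,1],[21,0],[27,1],[32,2],[36,0]]
[[15,12],[20,1],[21,0],[27,1],[32,12],[44,0]]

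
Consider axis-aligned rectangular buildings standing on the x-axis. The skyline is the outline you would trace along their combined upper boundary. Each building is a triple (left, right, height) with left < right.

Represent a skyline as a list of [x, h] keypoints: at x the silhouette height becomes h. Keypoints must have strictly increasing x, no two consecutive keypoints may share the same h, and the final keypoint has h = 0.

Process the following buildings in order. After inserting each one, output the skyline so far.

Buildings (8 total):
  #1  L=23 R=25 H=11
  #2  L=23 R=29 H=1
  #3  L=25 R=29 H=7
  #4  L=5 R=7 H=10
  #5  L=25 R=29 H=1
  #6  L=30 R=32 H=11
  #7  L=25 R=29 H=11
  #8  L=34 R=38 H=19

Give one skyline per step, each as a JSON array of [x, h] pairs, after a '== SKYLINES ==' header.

== SKYLINES ==
[[23,11],[25,0]]
[[23,11],[25,1],[29,0]]
[[23,11],[25,7],[29,0]]
[[5,10],[7,0],[23,11],[25,7],[29,0]]
[[5,10],[7,0],[23,11],[25,7],[29,0]]
[[5,10],[7,0],[23,11],[25,7],[29,0],[30,11],[32,0]]
[[5,10],[7,0],[23,11],[29,0],[30,11],[32,0]]
[[5,10],[7,0],[23,11],[29,0],[30,11],[32,0],[34,19],[38,0]]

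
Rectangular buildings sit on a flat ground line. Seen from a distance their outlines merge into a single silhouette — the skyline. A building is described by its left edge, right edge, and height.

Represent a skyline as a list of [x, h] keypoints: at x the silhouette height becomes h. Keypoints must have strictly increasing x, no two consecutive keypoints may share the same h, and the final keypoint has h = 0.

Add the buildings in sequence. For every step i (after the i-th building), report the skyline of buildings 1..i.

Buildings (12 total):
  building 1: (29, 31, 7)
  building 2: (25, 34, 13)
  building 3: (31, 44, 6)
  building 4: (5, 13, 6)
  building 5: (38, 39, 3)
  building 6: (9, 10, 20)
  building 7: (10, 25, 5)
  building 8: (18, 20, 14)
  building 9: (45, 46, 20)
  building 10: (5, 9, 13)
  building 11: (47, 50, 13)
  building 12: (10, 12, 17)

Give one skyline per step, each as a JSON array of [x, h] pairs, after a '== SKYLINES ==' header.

== SKYLINES ==
[[29,7],[31,0]]
[[25,13],[34,0]]
[[25,13],[34,6],[44,0]]
[[5,6],[13,0],[25,13],[34,6],[44,0]]
[[5,6],[13,0],[25,13],[34,6],[44,0]]
[[5,6],[9,20],[10,6],[13,0],[25,13],[34,6],[44,0]]
[[5,6],[9,20],[10,6],[13,5],[25,13],[34,6],[44,0]]
[[5,6],[9,20],[10,6],[13,5],[18,14],[20,5],[25,13],[34,6],[44,0]]
[[5,6],[9,20],[10,6],[13,5],[18,14],[20,5],[25,13],[34,6],[44,0],[45,20],[46,0]]
[[5,13],[9,20],[10,6],[13,5],[18,14],[20,5],[25,13],[34,6],[44,0],[45,20],[46,0]]
[[5,13],[9,20],[10,6],[13,5],[18,14],[20,5],[25,13],[34,6],[44,0],[45,20],[46,0],[47,13],[50,0]]
[[5,13],[9,20],[10,17],[12,6],[13,5],[18,14],[20,5],[25,13],[34,6],[44,0],[45,20],[46,0],[47,13],[50,0]]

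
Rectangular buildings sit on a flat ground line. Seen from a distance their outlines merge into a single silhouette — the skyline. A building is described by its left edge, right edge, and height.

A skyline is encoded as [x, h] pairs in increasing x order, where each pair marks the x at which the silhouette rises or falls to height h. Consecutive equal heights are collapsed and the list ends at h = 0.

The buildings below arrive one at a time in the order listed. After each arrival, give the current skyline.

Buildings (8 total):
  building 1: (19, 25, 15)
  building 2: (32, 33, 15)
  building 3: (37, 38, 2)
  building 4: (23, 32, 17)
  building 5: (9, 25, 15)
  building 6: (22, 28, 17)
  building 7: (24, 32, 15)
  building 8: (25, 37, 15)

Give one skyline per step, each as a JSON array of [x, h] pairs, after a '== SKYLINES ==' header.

== SKYLINES ==
[[19,15],[25,0]]
[[19,15],[25,0],[32,15],[33,0]]
[[19,15],[25,0],[32,15],[33,0],[37,2],[38,0]]
[[19,15],[23,17],[32,15],[33,0],[37,2],[38,0]]
[[9,15],[23,17],[32,15],[33,0],[37,2],[38,0]]
[[9,15],[22,17],[32,15],[33,0],[37,2],[38,0]]
[[9,15],[22,17],[32,15],[33,0],[37,2],[38,0]]
[[9,15],[22,17],[32,15],[37,2],[38,0]]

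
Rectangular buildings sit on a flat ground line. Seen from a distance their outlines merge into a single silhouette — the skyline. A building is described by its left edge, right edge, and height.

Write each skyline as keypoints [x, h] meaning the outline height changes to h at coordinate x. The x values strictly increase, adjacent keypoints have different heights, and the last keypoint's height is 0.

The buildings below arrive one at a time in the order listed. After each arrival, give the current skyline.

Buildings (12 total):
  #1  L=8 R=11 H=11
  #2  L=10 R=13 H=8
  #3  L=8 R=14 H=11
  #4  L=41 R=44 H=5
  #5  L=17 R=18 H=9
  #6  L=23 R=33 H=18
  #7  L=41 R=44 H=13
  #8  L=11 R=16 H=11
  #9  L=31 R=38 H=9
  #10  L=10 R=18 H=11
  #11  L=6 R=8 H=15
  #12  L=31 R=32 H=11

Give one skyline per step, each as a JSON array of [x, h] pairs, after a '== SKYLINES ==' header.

== SKYLINES ==
[[8,11],[11,0]]
[[8,11],[11,8],[13,0]]
[[8,11],[14,0]]
[[8,11],[14,0],[41,5],[44,0]]
[[8,11],[14,0],[17,9],[18,0],[41,5],[44,0]]
[[8,11],[14,0],[17,9],[18,0],[23,18],[33,0],[41,5],[44,0]]
[[8,11],[14,0],[17,9],[18,0],[23,18],[33,0],[41,13],[44,0]]
[[8,11],[16,0],[17,9],[18,0],[23,18],[33,0],[41,13],[44,0]]
[[8,11],[16,0],[17,9],[18,0],[23,18],[33,9],[38,0],[41,13],[44,0]]
[[8,11],[18,0],[23,18],[33,9],[38,0],[41,13],[44,0]]
[[6,15],[8,11],[18,0],[23,18],[33,9],[38,0],[41,13],[44,0]]
[[6,15],[8,11],[18,0],[23,18],[33,9],[38,0],[41,13],[44,0]]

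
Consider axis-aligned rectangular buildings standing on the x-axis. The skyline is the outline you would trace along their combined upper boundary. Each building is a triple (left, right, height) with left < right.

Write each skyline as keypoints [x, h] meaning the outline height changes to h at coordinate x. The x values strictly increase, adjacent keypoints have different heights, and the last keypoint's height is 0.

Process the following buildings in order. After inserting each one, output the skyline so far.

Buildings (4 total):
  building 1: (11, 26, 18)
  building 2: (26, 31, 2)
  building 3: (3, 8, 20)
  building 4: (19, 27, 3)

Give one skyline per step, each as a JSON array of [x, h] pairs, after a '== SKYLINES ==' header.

== SKYLINES ==
[[11,18],[26,0]]
[[11,18],[26,2],[31,0]]
[[3,20],[8,0],[11,18],[26,2],[31,0]]
[[3,20],[8,0],[11,18],[26,3],[27,2],[31,0]]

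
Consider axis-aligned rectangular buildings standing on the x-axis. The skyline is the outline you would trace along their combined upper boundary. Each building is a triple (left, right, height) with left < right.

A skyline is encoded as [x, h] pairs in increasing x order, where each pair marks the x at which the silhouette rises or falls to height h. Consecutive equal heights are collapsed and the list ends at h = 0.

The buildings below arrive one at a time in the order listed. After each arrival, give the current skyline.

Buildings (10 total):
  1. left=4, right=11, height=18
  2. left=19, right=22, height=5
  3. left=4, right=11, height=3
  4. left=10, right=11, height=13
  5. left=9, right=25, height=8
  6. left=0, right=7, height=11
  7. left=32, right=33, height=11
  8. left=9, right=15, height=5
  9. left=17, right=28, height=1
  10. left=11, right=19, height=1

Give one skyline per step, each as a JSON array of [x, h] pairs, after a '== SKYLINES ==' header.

== SKYLINES ==
[[4,18],[11,0]]
[[4,18],[11,0],[19,5],[22,0]]
[[4,18],[11,0],[19,5],[22,0]]
[[4,18],[11,0],[19,5],[22,0]]
[[4,18],[11,8],[25,0]]
[[0,11],[4,18],[11,8],[25,0]]
[[0,11],[4,18],[11,8],[25,0],[32,11],[33,0]]
[[0,11],[4,18],[11,8],[25,0],[32,11],[33,0]]
[[0,11],[4,18],[11,8],[25,1],[28,0],[32,11],[33,0]]
[[0,11],[4,18],[11,8],[25,1],[28,0],[32,11],[33,0]]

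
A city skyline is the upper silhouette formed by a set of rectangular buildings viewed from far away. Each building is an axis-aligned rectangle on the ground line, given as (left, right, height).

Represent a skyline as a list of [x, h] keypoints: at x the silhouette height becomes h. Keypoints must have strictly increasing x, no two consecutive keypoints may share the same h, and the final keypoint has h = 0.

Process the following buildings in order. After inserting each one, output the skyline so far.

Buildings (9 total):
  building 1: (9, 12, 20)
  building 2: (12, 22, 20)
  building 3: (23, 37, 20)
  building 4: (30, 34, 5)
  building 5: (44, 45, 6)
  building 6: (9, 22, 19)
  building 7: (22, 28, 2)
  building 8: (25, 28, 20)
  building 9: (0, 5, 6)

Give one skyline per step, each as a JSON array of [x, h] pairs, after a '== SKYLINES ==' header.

== SKYLINES ==
[[9,20],[12,0]]
[[9,20],[22,0]]
[[9,20],[22,0],[23,20],[37,0]]
[[9,20],[22,0],[23,20],[37,0]]
[[9,20],[22,0],[23,20],[37,0],[44,6],[45,0]]
[[9,20],[22,0],[23,20],[37,0],[44,6],[45,0]]
[[9,20],[22,2],[23,20],[37,0],[44,6],[45,0]]
[[9,20],[22,2],[23,20],[37,0],[44,6],[45,0]]
[[0,6],[5,0],[9,20],[22,2],[23,20],[37,0],[44,6],[45,0]]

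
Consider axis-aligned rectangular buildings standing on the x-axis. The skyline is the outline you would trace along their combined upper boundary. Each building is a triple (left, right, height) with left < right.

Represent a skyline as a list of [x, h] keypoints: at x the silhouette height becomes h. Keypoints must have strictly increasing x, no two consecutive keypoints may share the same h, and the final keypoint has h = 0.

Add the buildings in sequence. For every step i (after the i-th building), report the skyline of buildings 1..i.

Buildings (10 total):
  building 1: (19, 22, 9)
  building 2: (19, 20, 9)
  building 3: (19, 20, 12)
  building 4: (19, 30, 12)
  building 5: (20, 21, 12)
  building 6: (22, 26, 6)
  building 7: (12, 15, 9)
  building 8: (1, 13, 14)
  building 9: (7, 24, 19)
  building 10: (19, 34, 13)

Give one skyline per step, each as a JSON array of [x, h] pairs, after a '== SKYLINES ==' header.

== SKYLINES ==
[[19,9],[22,0]]
[[19,9],[22,0]]
[[19,12],[20,9],[22,0]]
[[19,12],[30,0]]
[[19,12],[30,0]]
[[19,12],[30,0]]
[[12,9],[15,0],[19,12],[30,0]]
[[1,14],[13,9],[15,0],[19,12],[30,0]]
[[1,14],[7,19],[24,12],[30,0]]
[[1,14],[7,19],[24,13],[34,0]]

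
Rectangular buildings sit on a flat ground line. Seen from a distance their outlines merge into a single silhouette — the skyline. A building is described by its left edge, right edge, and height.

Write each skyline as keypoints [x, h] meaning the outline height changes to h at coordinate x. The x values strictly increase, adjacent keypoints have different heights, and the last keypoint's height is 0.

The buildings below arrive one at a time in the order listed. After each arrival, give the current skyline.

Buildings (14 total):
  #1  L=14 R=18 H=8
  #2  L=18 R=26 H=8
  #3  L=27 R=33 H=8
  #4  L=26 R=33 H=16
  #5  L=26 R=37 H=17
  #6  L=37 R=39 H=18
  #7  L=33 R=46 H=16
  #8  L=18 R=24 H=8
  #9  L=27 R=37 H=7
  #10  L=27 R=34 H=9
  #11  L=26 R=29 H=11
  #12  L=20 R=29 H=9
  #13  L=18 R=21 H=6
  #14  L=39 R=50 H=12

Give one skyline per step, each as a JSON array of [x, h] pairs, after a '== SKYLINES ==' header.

== SKYLINES ==
[[14,8],[18,0]]
[[14,8],[26,0]]
[[14,8],[26,0],[27,8],[33,0]]
[[14,8],[26,16],[33,0]]
[[14,8],[26,17],[37,0]]
[[14,8],[26,17],[37,18],[39,0]]
[[14,8],[26,17],[37,18],[39,16],[46,0]]
[[14,8],[26,17],[37,18],[39,16],[46,0]]
[[14,8],[26,17],[37,18],[39,16],[46,0]]
[[14,8],[26,17],[37,18],[39,16],[46,0]]
[[14,8],[26,17],[37,18],[39,16],[46,0]]
[[14,8],[20,9],[26,17],[37,18],[39,16],[46,0]]
[[14,8],[20,9],[26,17],[37,18],[39,16],[46,0]]
[[14,8],[20,9],[26,17],[37,18],[39,16],[46,12],[50,0]]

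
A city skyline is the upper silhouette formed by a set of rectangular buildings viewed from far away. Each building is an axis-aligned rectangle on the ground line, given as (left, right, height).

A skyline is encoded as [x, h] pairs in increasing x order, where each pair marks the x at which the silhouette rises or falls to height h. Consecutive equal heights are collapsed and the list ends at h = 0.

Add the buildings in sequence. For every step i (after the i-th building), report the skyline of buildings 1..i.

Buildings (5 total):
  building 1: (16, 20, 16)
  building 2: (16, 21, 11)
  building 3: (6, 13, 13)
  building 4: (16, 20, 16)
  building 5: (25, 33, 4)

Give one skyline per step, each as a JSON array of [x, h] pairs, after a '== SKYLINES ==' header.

== SKYLINES ==
[[16,16],[20,0]]
[[16,16],[20,11],[21,0]]
[[6,13],[13,0],[16,16],[20,11],[21,0]]
[[6,13],[13,0],[16,16],[20,11],[21,0]]
[[6,13],[13,0],[16,16],[20,11],[21,0],[25,4],[33,0]]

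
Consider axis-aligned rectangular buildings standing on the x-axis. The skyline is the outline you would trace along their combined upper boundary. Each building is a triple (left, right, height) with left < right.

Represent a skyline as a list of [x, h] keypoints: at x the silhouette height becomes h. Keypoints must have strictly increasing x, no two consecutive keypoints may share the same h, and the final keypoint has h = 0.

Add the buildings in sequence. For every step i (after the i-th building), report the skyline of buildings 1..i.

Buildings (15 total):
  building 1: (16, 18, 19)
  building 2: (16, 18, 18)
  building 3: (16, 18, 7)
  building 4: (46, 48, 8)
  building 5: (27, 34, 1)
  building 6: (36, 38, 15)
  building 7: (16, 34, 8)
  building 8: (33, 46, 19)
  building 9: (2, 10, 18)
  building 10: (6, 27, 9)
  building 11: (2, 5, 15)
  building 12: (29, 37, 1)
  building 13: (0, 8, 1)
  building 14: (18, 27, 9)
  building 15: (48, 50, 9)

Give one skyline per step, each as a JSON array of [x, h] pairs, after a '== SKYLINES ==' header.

== SKYLINES ==
[[16,19],[18,0]]
[[16,19],[18,0]]
[[16,19],[18,0]]
[[16,19],[18,0],[46,8],[48,0]]
[[16,19],[18,0],[27,1],[34,0],[46,8],[48,0]]
[[16,19],[18,0],[27,1],[34,0],[36,15],[38,0],[46,8],[48,0]]
[[16,19],[18,8],[34,0],[36,15],[38,0],[46,8],[48,0]]
[[16,19],[18,8],[33,19],[46,8],[48,0]]
[[2,18],[10,0],[16,19],[18,8],[33,19],[46,8],[48,0]]
[[2,18],[10,9],[16,19],[18,9],[27,8],[33,19],[46,8],[48,0]]
[[2,18],[10,9],[16,19],[18,9],[27,8],[33,19],[46,8],[48,0]]
[[2,18],[10,9],[16,19],[18,9],[27,8],[33,19],[46,8],[48,0]]
[[0,1],[2,18],[10,9],[16,19],[18,9],[27,8],[33,19],[46,8],[48,0]]
[[0,1],[2,18],[10,9],[16,19],[18,9],[27,8],[33,19],[46,8],[48,0]]
[[0,1],[2,18],[10,9],[16,19],[18,9],[27,8],[33,19],[46,8],[48,9],[50,0]]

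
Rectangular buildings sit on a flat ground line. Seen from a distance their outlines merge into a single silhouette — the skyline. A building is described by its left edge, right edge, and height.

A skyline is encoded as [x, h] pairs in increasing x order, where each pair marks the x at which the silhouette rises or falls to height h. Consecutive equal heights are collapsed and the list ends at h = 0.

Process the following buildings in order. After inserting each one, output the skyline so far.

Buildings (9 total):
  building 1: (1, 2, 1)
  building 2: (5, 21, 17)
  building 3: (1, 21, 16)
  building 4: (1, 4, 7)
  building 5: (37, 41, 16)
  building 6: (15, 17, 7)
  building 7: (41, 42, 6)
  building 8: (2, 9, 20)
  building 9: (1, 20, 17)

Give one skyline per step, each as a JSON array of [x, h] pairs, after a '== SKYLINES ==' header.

== SKYLINES ==
[[1,1],[2,0]]
[[1,1],[2,0],[5,17],[21,0]]
[[1,16],[5,17],[21,0]]
[[1,16],[5,17],[21,0]]
[[1,16],[5,17],[21,0],[37,16],[41,0]]
[[1,16],[5,17],[21,0],[37,16],[41,0]]
[[1,16],[5,17],[21,0],[37,16],[41,6],[42,0]]
[[1,16],[2,20],[9,17],[21,0],[37,16],[41,6],[42,0]]
[[1,17],[2,20],[9,17],[21,0],[37,16],[41,6],[42,0]]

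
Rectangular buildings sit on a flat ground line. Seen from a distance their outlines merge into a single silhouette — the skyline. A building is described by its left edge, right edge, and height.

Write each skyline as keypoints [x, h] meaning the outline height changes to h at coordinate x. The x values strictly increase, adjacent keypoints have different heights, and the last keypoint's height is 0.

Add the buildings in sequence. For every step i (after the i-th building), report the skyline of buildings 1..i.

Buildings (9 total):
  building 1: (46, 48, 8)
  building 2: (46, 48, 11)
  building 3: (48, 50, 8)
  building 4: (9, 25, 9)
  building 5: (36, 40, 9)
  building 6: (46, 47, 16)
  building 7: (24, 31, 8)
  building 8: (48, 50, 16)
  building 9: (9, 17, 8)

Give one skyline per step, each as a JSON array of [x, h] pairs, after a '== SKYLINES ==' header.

== SKYLINES ==
[[46,8],[48,0]]
[[46,11],[48,0]]
[[46,11],[48,8],[50,0]]
[[9,9],[25,0],[46,11],[48,8],[50,0]]
[[9,9],[25,0],[36,9],[40,0],[46,11],[48,8],[50,0]]
[[9,9],[25,0],[36,9],[40,0],[46,16],[47,11],[48,8],[50,0]]
[[9,9],[25,8],[31,0],[36,9],[40,0],[46,16],[47,11],[48,8],[50,0]]
[[9,9],[25,8],[31,0],[36,9],[40,0],[46,16],[47,11],[48,16],[50,0]]
[[9,9],[25,8],[31,0],[36,9],[40,0],[46,16],[47,11],[48,16],[50,0]]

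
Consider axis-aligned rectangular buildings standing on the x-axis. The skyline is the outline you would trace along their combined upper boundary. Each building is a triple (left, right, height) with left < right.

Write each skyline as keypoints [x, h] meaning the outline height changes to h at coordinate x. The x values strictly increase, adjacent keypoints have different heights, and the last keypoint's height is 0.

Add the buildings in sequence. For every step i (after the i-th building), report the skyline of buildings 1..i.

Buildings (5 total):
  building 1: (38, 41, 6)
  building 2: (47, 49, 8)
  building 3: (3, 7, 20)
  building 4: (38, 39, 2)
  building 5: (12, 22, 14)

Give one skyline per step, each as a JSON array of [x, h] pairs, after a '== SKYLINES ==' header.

== SKYLINES ==
[[38,6],[41,0]]
[[38,6],[41,0],[47,8],[49,0]]
[[3,20],[7,0],[38,6],[41,0],[47,8],[49,0]]
[[3,20],[7,0],[38,6],[41,0],[47,8],[49,0]]
[[3,20],[7,0],[12,14],[22,0],[38,6],[41,0],[47,8],[49,0]]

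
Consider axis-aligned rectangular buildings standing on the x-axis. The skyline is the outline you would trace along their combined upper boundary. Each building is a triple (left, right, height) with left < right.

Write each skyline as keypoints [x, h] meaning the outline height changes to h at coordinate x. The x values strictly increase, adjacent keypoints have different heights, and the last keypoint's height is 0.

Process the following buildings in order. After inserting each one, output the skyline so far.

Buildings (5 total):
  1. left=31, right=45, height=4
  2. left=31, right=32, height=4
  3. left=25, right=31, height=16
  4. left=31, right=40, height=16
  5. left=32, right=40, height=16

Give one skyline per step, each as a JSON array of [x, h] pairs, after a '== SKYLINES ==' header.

== SKYLINES ==
[[31,4],[45,0]]
[[31,4],[45,0]]
[[25,16],[31,4],[45,0]]
[[25,16],[40,4],[45,0]]
[[25,16],[40,4],[45,0]]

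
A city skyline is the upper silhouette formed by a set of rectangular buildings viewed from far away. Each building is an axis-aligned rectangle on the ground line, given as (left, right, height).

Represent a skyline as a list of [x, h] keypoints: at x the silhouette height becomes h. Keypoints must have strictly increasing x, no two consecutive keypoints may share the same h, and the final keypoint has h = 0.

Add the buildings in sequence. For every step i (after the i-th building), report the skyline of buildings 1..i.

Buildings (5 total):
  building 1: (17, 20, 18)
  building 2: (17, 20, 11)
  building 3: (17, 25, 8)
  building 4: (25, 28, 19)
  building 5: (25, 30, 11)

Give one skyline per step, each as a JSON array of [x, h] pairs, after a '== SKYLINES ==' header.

== SKYLINES ==
[[17,18],[20,0]]
[[17,18],[20,0]]
[[17,18],[20,8],[25,0]]
[[17,18],[20,8],[25,19],[28,0]]
[[17,18],[20,8],[25,19],[28,11],[30,0]]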